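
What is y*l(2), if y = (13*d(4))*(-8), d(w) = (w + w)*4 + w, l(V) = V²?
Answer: -14976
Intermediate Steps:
d(w) = 9*w (d(w) = (2*w)*4 + w = 8*w + w = 9*w)
y = -3744 (y = (13*(9*4))*(-8) = (13*36)*(-8) = 468*(-8) = -3744)
y*l(2) = -3744*2² = -3744*4 = -14976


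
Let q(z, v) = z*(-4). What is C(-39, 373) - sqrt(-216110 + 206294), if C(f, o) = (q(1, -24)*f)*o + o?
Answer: 58561 - 2*I*sqrt(2454) ≈ 58561.0 - 99.076*I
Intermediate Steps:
q(z, v) = -4*z
C(f, o) = o - 4*f*o (C(f, o) = ((-4*1)*f)*o + o = (-4*f)*o + o = -4*f*o + o = o - 4*f*o)
C(-39, 373) - sqrt(-216110 + 206294) = 373*(1 - 4*(-39)) - sqrt(-216110 + 206294) = 373*(1 + 156) - sqrt(-9816) = 373*157 - 2*I*sqrt(2454) = 58561 - 2*I*sqrt(2454)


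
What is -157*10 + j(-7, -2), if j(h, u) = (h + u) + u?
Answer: -1581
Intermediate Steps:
j(h, u) = h + 2*u
-157*10 + j(-7, -2) = -157*10 + (-7 + 2*(-2)) = -1570 + (-7 - 4) = -1570 - 11 = -1581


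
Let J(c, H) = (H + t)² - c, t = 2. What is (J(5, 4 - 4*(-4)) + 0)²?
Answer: 229441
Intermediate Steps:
J(c, H) = (2 + H)² - c (J(c, H) = (H + 2)² - c = (2 + H)² - c)
(J(5, 4 - 4*(-4)) + 0)² = (((2 + (4 - 4*(-4)))² - 1*5) + 0)² = (((2 + (4 + 16))² - 5) + 0)² = (((2 + 20)² - 5) + 0)² = ((22² - 5) + 0)² = ((484 - 5) + 0)² = (479 + 0)² = 479² = 229441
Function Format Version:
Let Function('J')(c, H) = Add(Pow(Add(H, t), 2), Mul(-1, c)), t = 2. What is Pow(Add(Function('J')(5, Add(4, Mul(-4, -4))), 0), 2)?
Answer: 229441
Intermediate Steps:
Function('J')(c, H) = Add(Pow(Add(2, H), 2), Mul(-1, c)) (Function('J')(c, H) = Add(Pow(Add(H, 2), 2), Mul(-1, c)) = Add(Pow(Add(2, H), 2), Mul(-1, c)))
Pow(Add(Function('J')(5, Add(4, Mul(-4, -4))), 0), 2) = Pow(Add(Add(Pow(Add(2, Add(4, Mul(-4, -4))), 2), Mul(-1, 5)), 0), 2) = Pow(Add(Add(Pow(Add(2, Add(4, 16)), 2), -5), 0), 2) = Pow(Add(Add(Pow(Add(2, 20), 2), -5), 0), 2) = Pow(Add(Add(Pow(22, 2), -5), 0), 2) = Pow(Add(Add(484, -5), 0), 2) = Pow(Add(479, 0), 2) = Pow(479, 2) = 229441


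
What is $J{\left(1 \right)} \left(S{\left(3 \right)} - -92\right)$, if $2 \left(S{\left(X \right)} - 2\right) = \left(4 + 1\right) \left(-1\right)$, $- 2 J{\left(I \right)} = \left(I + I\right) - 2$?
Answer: $0$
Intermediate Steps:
$J{\left(I \right)} = 1 - I$ ($J{\left(I \right)} = - \frac{\left(I + I\right) - 2}{2} = - \frac{2 I - 2}{2} = - \frac{-2 + 2 I}{2} = 1 - I$)
$S{\left(X \right)} = - \frac{1}{2}$ ($S{\left(X \right)} = 2 + \frac{\left(4 + 1\right) \left(-1\right)}{2} = 2 + \frac{5 \left(-1\right)}{2} = 2 + \frac{1}{2} \left(-5\right) = 2 - \frac{5}{2} = - \frac{1}{2}$)
$J{\left(1 \right)} \left(S{\left(3 \right)} - -92\right) = \left(1 - 1\right) \left(- \frac{1}{2} - -92\right) = \left(1 - 1\right) \left(- \frac{1}{2} + 92\right) = 0 \cdot \frac{183}{2} = 0$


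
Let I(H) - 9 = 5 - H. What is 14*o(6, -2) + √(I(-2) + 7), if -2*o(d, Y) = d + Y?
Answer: -28 + √23 ≈ -23.204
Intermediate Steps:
o(d, Y) = -Y/2 - d/2 (o(d, Y) = -(d + Y)/2 = -(Y + d)/2 = -Y/2 - d/2)
I(H) = 14 - H (I(H) = 9 + (5 - H) = 14 - H)
14*o(6, -2) + √(I(-2) + 7) = 14*(-½*(-2) - ½*6) + √((14 - 1*(-2)) + 7) = 14*(1 - 3) + √((14 + 2) + 7) = 14*(-2) + √(16 + 7) = -28 + √23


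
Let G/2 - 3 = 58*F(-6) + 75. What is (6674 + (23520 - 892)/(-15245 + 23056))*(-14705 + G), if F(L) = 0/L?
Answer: -758777517858/7811 ≈ -9.7142e+7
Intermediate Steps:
F(L) = 0
G = 156 (G = 6 + 2*(58*0 + 75) = 6 + 2*(0 + 75) = 6 + 2*75 = 6 + 150 = 156)
(6674 + (23520 - 892)/(-15245 + 23056))*(-14705 + G) = (6674 + (23520 - 892)/(-15245 + 23056))*(-14705 + 156) = (6674 + 22628/7811)*(-14549) = (52153242/7811)*(-14549) = -758777517858/7811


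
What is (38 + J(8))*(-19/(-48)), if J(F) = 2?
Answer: 95/6 ≈ 15.833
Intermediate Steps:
(38 + J(8))*(-19/(-48)) = (38 + 2)*(-19/(-48)) = 40*(-19*(-1/48)) = 40*(19/48) = 95/6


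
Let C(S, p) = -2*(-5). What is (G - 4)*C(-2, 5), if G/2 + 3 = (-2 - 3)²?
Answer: 400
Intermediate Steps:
C(S, p) = 10
G = 44 (G = -6 + 2*(-2 - 3)² = -6 + 2*(-5)² = -6 + 2*25 = -6 + 50 = 44)
(G - 4)*C(-2, 5) = (44 - 4)*10 = 40*10 = 400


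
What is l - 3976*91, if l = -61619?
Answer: -423435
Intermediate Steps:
l - 3976*91 = -61619 - 3976*91 = -61619 - 361816 = -423435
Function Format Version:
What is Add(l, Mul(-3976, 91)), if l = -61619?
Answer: -423435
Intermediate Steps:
Add(l, Mul(-3976, 91)) = Add(-61619, Mul(-3976, 91)) = Add(-61619, -361816) = -423435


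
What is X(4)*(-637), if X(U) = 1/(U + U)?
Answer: -637/8 ≈ -79.625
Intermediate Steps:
X(U) = 1/(2*U)
X(4)*(-637) = ((½)/4)*(-637) = ((½)*(¼))*(-637) = (⅛)*(-637) = -637/8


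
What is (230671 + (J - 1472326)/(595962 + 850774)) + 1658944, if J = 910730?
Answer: 683443371261/361684 ≈ 1.8896e+6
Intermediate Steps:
(230671 + (J - 1472326)/(595962 + 850774)) + 1658944 = (230671 + (910730 - 1472326)/(595962 + 850774)) + 1658944 = (230671 - 561596/1446736) + 1658944 = (230671 - 561596*1/1446736) + 1658944 = (230671 - 140399/361684) + 1658944 = 83429869565/361684 + 1658944 = 683443371261/361684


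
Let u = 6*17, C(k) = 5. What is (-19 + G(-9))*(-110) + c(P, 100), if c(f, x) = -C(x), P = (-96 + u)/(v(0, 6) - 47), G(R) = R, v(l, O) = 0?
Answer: 3075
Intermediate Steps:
u = 102
P = -6/47 (P = (-96 + 102)/(0 - 47) = 6/(-47) = 6*(-1/47) = -6/47 ≈ -0.12766)
c(f, x) = -5 (c(f, x) = -1*5 = -5)
(-19 + G(-9))*(-110) + c(P, 100) = (-19 - 9)*(-110) - 5 = -28*(-110) - 5 = 3080 - 5 = 3075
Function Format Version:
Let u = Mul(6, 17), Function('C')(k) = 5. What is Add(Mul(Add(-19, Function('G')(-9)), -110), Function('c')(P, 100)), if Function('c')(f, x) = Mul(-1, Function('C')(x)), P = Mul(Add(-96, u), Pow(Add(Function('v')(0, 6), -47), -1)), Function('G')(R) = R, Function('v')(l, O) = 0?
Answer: 3075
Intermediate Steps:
u = 102
P = Rational(-6, 47) (P = Mul(Add(-96, 102), Pow(Add(0, -47), -1)) = Mul(6, Pow(-47, -1)) = Mul(6, Rational(-1, 47)) = Rational(-6, 47) ≈ -0.12766)
Function('c')(f, x) = -5 (Function('c')(f, x) = Mul(-1, 5) = -5)
Add(Mul(Add(-19, Function('G')(-9)), -110), Function('c')(P, 100)) = Add(Mul(Add(-19, -9), -110), -5) = Add(Mul(-28, -110), -5) = Add(3080, -5) = 3075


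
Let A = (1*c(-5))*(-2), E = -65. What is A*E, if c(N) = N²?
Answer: 3250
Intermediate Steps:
A = -50 (A = (1*(-5)²)*(-2) = (1*25)*(-2) = 25*(-2) = -50)
A*E = -50*(-65) = 3250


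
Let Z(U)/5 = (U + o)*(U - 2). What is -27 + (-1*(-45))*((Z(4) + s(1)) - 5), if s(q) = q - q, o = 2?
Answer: 2448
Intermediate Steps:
Z(U) = 5*(-2 + U)*(2 + U) (Z(U) = 5*((U + 2)*(U - 2)) = 5*((2 + U)*(-2 + U)) = 5*((-2 + U)*(2 + U)) = 5*(-2 + U)*(2 + U))
s(q) = 0
-27 + (-1*(-45))*((Z(4) + s(1)) - 5) = -27 + (-1*(-45))*(((-20 + 5*4²) + 0) - 5) = -27 + 45*(((-20 + 5*16) + 0) - 5) = -27 + 45*(((-20 + 80) + 0) - 5) = -27 + 45*((60 + 0) - 5) = -27 + 45*(60 - 5) = -27 + 45*55 = -27 + 2475 = 2448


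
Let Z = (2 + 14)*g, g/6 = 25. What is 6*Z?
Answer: 14400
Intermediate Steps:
g = 150 (g = 6*25 = 150)
Z = 2400 (Z = (2 + 14)*150 = 16*150 = 2400)
6*Z = 6*2400 = 14400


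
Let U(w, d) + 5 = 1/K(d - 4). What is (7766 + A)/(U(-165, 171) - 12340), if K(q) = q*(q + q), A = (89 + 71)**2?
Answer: -1861088748/688579409 ≈ -2.7028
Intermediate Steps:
A = 25600 (A = 160**2 = 25600)
K(q) = 2*q**2 (K(q) = q*(2*q) = 2*q**2)
U(w, d) = -5 + 1/(2*(-4 + d)**2) (U(w, d) = -5 + 1/(2*(d - 4)**2) = -5 + 1/(2*(-4 + d)**2))
(7766 + A)/(U(-165, 171) - 12340) = (7766 + 25600)/((-5 + 1/(2*(-4 + 171)**2)) - 12340) = 33366/((-5 + (1/2)/167**2) - 12340) = 33366/((-5 + (1/2)*(1/27889)) - 12340) = 33366/((-5 + 1/55778) - 12340) = 33366/(-278889/55778 - 12340) = 33366/(-688579409/55778) = 33366*(-55778/688579409) = -1861088748/688579409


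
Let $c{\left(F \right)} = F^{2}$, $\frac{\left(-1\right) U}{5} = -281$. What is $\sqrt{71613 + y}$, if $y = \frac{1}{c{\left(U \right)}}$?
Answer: $\frac{\sqrt{141365852326}}{1405} \approx 267.61$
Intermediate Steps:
$U = 1405$ ($U = \left(-5\right) \left(-281\right) = 1405$)
$y = \frac{1}{1974025}$ ($y = \frac{1}{1405^{2}} = \frac{1}{1974025} \approx 5.0658 \cdot 10^{-7}$)
$\sqrt{71613 + y} = \sqrt{71613 + \frac{1}{1974025}} = \sqrt{\frac{141365852326}{1974025}} = \frac{\sqrt{141365852326}}{1405}$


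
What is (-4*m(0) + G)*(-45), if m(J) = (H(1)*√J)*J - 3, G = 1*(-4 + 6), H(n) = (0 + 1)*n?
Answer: -630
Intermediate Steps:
H(n) = n (H(n) = 1*n = n)
G = 2 (G = 1*2 = 2)
m(J) = -3 + J^(3/2) (m(J) = (1*√J)*J - 3 = √J*J - 3 = J^(3/2) - 3 = -3 + J^(3/2))
(-4*m(0) + G)*(-45) = (-4*(-3 + 0^(3/2)) + 2)*(-45) = (-4*(-3 + 0) + 2)*(-45) = (-4*(-3) + 2)*(-45) = (12 + 2)*(-45) = 14*(-45) = -630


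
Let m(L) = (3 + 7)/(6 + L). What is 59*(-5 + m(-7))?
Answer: -885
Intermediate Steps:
m(L) = 10/(6 + L)
59*(-5 + m(-7)) = 59*(-5 + 10/(6 - 7)) = 59*(-5 + 10/(-1)) = 59*(-5 + 10*(-1)) = 59*(-5 - 10) = 59*(-15) = -885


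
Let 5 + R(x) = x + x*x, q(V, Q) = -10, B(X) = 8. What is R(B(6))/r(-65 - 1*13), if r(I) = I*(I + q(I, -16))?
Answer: 67/6864 ≈ 0.0097611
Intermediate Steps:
r(I) = I*(-10 + I) (r(I) = I*(I - 10) = I*(-10 + I))
R(x) = -5 + x + x**2 (R(x) = -5 + (x + x*x) = -5 + (x + x**2) = -5 + x + x**2)
R(B(6))/r(-65 - 1*13) = (-5 + 8 + 8**2)/(((-65 - 1*13)*(-10 + (-65 - 1*13)))) = (-5 + 8 + 64)/(((-65 - 13)*(-10 + (-65 - 13)))) = 67/((-78*(-10 - 78))) = 67/((-78*(-88))) = 67/6864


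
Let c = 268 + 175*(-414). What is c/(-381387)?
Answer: 72182/381387 ≈ 0.18926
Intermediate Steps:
c = -72182 (c = 268 - 72450 = -72182)
c/(-381387) = -72182/(-381387) = -72182*(-1/381387) = 72182/381387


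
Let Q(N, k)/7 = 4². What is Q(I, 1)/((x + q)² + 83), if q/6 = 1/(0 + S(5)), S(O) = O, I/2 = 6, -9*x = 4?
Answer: 226800/169231 ≈ 1.3402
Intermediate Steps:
x = -4/9 (x = -⅑*4 = -4/9 ≈ -0.44444)
I = 12 (I = 2*6 = 12)
q = 6/5 (q = 6/(0 + 5) = 6/5 ≈ 1.2000)
Q(N, k) = 112 (Q(N, k) = 7*4² = 7*16 = 112)
Q(I, 1)/((x + q)² + 83) = 112/((-4/9 + 6/5)² + 83) = 112/((34/45)² + 83) = 112/(1156/2025 + 83) = 112/(169231/2025) = 112*(2025/169231) = 226800/169231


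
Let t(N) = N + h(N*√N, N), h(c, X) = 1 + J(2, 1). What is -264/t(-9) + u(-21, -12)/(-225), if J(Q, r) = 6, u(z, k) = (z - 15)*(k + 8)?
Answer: 3284/25 ≈ 131.36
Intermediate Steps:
u(z, k) = (-15 + z)*(8 + k)
h(c, X) = 7 (h(c, X) = 1 + 6 = 7)
t(N) = 7 + N (t(N) = N + 7 = 7 + N)
-264/t(-9) + u(-21, -12)/(-225) = -264/(7 - 9) + (-120 - 15*(-12) + 8*(-21) - 12*(-21))/(-225) = -264/(-2) + (-120 + 180 - 168 + 252)*(-1/225) = -264*(-½) + 144*(-1/225) = 132 - 16/25 = 3284/25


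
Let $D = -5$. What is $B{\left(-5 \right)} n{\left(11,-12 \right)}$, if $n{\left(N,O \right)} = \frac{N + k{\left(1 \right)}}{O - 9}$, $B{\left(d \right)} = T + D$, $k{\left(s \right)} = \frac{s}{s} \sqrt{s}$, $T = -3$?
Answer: $\frac{32}{7} \approx 4.5714$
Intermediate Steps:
$k{\left(s \right)} = \sqrt{s}$ ($k{\left(s \right)} = 1 \sqrt{s} = \sqrt{s}$)
$B{\left(d \right)} = -8$ ($B{\left(d \right)} = -3 - 5 = -8$)
$n{\left(N,O \right)} = \frac{1 + N}{-9 + O}$ ($n{\left(N,O \right)} = \frac{N + \sqrt{1}}{O - 9} = \frac{N + 1}{-9 + O} = \frac{1 + N}{-9 + O}$)
$B{\left(-5 \right)} n{\left(11,-12 \right)} = - 8 \frac{1 + 11}{-9 - 12} = - 8 \frac{1}{-21} \cdot 12 = - 8 \left(\left(- \frac{1}{21}\right) 12\right) = \left(-8\right) \left(- \frac{4}{7}\right) = \frac{32}{7}$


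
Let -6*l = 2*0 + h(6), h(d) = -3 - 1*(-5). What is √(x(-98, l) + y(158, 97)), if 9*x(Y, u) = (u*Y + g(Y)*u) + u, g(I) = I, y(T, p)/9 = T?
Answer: √12863/3 ≈ 37.805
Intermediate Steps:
h(d) = 2 (h(d) = -3 + 5 = 2)
y(T, p) = 9*T
l = -⅓ (l = -(2*0 + 2)/6 = -(0 + 2)/6 = -⅙*2 = -⅓ ≈ -0.33333)
x(Y, u) = u/9 + 2*Y*u/9 (x(Y, u) = ((u*Y + Y*u) + u)/9 = ((Y*u + Y*u) + u)/9 = (2*Y*u + u)/9 = (u + 2*Y*u)/9 = u/9 + 2*Y*u/9)
√(x(-98, l) + y(158, 97)) = √((⅑)*(-⅓)*(1 + 2*(-98)) + 9*158) = √((⅑)*(-⅓)*(1 - 196) + 1422) = √((⅑)*(-⅓)*(-195) + 1422) = √(65/9 + 1422) = √(12863/9) = √12863/3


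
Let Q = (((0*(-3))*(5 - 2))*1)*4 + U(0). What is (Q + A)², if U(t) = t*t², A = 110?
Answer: 12100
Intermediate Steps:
U(t) = t³
Q = 0 (Q = (((0*(-3))*(5 - 2))*1)*4 + 0³ = ((0*3)*1)*4 + 0 = (0*1)*4 + 0 = 0*4 + 0 = 0 + 0 = 0)
(Q + A)² = (0 + 110)² = 110² = 12100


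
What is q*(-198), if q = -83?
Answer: 16434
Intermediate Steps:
q*(-198) = -83*(-198) = 16434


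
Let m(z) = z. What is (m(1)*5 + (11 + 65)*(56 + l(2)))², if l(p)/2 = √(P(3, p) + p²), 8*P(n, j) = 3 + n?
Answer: 18265865 + 647672*√19 ≈ 2.1089e+7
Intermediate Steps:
P(n, j) = 3/8 + n/8 (P(n, j) = (3 + n)/8 = 3/8 + n/8)
l(p) = 2*√(¾ + p²) (l(p) = 2*√((3/8 + (⅛)*3) + p²) = 2*√((3/8 + 3/8) + p²) = 2*√(¾ + p²))
(m(1)*5 + (11 + 65)*(56 + l(2)))² = (1*5 + (11 + 65)*(56 + √(3 + 4*2²)))² = (5 + 76*(56 + √(3 + 4*4)))² = (5 + 76*(56 + √(3 + 16)))² = (5 + 76*(56 + √19))² = (5 + (4256 + 76*√19))² = (4261 + 76*√19)²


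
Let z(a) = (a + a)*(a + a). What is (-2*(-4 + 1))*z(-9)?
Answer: 1944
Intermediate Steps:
z(a) = 4*a**2 (z(a) = (2*a)*(2*a) = 4*a**2)
(-2*(-4 + 1))*z(-9) = (-2*(-4 + 1))*(4*(-9)**2) = (-2*(-3))*(4*81) = 6*324 = 1944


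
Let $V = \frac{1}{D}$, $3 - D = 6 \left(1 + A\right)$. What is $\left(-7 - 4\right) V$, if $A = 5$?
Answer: $\frac{1}{3} \approx 0.33333$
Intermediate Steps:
$D = -33$ ($D = 3 - 6 \left(1 + 5\right) = 3 - 6 \cdot 6 = 3 - 36 = -33$)
$V = - \frac{1}{33}$ ($V = \frac{1}{-33} = - \frac{1}{33} \approx -0.030303$)
$\left(-7 - 4\right) V = \left(-7 - 4\right) \left(- \frac{1}{33}\right) = \left(-11\right) \left(- \frac{1}{33}\right) = \frac{1}{3}$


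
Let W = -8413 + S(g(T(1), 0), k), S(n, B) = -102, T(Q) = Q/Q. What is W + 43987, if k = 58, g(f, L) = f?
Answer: 35472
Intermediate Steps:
T(Q) = 1
W = -8515 (W = -8413 - 102 = -8515)
W + 43987 = -8515 + 43987 = 35472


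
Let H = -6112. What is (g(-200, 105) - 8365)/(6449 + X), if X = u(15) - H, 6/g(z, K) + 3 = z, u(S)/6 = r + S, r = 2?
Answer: -1698101/2570589 ≈ -0.66059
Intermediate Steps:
u(S) = 12 + 6*S (u(S) = 6*(2 + S) = 12 + 6*S)
g(z, K) = 6/(-3 + z)
X = 6214 (X = (12 + 6*15) - 1*(-6112) = (12 + 90) + 6112 = 102 + 6112 = 6214)
(g(-200, 105) - 8365)/(6449 + X) = (6/(-3 - 200) - 8365)/(6449 + 6214) = (6/(-203) - 8365)/12663 = (6*(-1/203) - 8365)*(1/12663) = (-6/203 - 8365)*(1/12663) = -1698101/203*1/12663 = -1698101/2570589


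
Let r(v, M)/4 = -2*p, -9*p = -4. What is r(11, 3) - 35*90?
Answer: -28382/9 ≈ -3153.6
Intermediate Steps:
p = 4/9 (p = -⅑*(-4) = 4/9 ≈ 0.44444)
r(v, M) = -32/9 (r(v, M) = 4*(-2*4/9) = 4*(-8/9) = -32/9)
r(11, 3) - 35*90 = -32/9 - 35*90 = -32/9 - 3150 = -28382/9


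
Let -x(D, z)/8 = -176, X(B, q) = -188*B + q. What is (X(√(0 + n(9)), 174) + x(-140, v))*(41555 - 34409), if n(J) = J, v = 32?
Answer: 7274628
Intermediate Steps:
X(B, q) = q - 188*B
x(D, z) = 1408 (x(D, z) = -8*(-176) = 1408)
(X(√(0 + n(9)), 174) + x(-140, v))*(41555 - 34409) = ((174 - 188*√(0 + 9)) + 1408)*(41555 - 34409) = ((174 - 188*√9) + 1408)*7146 = ((174 - 188*3) + 1408)*7146 = ((174 - 564) + 1408)*7146 = (-390 + 1408)*7146 = 1018*7146 = 7274628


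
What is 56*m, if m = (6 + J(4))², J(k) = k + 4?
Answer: 10976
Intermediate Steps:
J(k) = 4 + k
m = 196 (m = (6 + (4 + 4))² = (6 + 8)² = 14² = 196)
56*m = 56*196 = 10976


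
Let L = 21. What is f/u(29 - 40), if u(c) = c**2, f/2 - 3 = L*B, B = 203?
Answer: 8532/121 ≈ 70.512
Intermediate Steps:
f = 8532 (f = 6 + 2*(21*203) = 6 + 2*4263 = 6 + 8526 = 8532)
f/u(29 - 40) = 8532/((29 - 40)**2) = 8532/((-11)**2) = 8532/121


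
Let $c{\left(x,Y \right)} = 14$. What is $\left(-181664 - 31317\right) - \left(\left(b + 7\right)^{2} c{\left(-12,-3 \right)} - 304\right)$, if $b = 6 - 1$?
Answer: $-214693$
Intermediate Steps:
$b = 5$ ($b = 6 - 1 = 5$)
$\left(-181664 - 31317\right) - \left(\left(b + 7\right)^{2} c{\left(-12,-3 \right)} - 304\right) = \left(-181664 - 31317\right) - \left(\left(5 + 7\right)^{2} \cdot 14 - 304\right) = \left(-181664 - 31317\right) - \left(12^{2} \cdot 14 - 304\right) = -212981 - \left(144 \cdot 14 - 304\right) = -212981 - \left(2016 - 304\right) = -212981 - 1712 = -214693$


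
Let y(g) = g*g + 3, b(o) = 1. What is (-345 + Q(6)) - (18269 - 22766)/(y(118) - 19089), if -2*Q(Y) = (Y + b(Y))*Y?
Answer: -1893789/5162 ≈ -366.87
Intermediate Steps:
y(g) = 3 + g² (y(g) = g² + 3 = 3 + g²)
Q(Y) = -Y*(1 + Y)/2 (Q(Y) = -(Y + 1)*Y/2 = -(1 + Y)*Y/2 = -Y*(1 + Y)/2)
(-345 + Q(6)) - (18269 - 22766)/(y(118) - 19089) = (-345 - ½*6*(1 + 6)) - (18269 - 22766)/((3 + 118²) - 19089) = (-345 - ½*6*7) - (-4497)/((3 + 13924) - 19089) = (-345 - 21) - (-4497)/(13927 - 19089) = -366 - (-4497)/(-5162) = -366 - (-4497)*(-1)/5162 = -366 - 1*4497/5162 = -366 - 4497/5162 = -1893789/5162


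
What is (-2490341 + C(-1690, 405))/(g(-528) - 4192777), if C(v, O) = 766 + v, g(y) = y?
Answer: 29309/49333 ≈ 0.59411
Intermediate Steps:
(-2490341 + C(-1690, 405))/(g(-528) - 4192777) = (-2490341 + (766 - 1690))/(-528 - 4192777) = (-2490341 - 924)/(-4193305) = -2491265*(-1/4193305) = 29309/49333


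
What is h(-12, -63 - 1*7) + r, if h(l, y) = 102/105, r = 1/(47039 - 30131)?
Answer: 574907/591780 ≈ 0.97149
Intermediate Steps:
r = 1/16908 ≈ 5.9144e-5
h(l, y) = 34/35 (h(l, y) = 102*(1/105) = 34/35)
h(-12, -63 - 1*7) + r = 34/35 + 1/16908 = 574907/591780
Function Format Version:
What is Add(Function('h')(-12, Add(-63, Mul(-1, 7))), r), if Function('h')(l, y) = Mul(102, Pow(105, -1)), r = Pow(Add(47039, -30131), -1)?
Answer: Rational(574907, 591780) ≈ 0.97149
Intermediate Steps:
r = Rational(1, 16908) (r = Pow(16908, -1) = Rational(1, 16908) ≈ 5.9144e-5)
Function('h')(l, y) = Rational(34, 35) (Function('h')(l, y) = Mul(102, Rational(1, 105)) = Rational(34, 35))
Add(Function('h')(-12, Add(-63, Mul(-1, 7))), r) = Add(Rational(34, 35), Rational(1, 16908)) = Rational(574907, 591780)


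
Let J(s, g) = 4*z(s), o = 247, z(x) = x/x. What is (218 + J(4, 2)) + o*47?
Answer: 11831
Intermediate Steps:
z(x) = 1
J(s, g) = 4 (J(s, g) = 4*1 = 4)
(218 + J(4, 2)) + o*47 = (218 + 4) + 247*47 = 222 + 11609 = 11831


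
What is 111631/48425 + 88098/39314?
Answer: 332877184/73222325 ≈ 4.5461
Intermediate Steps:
111631/48425 + 88098/39314 = 111631*(1/48425) + 88098*(1/39314) = 8587/3725 + 44049/19657 = 332877184/73222325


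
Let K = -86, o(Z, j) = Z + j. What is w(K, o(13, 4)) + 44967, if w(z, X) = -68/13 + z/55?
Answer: 32146547/715 ≈ 44960.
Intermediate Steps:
w(z, X) = -68/13 + z/55 (w(z, X) = -68*1/13 + z*(1/55) = -68/13 + z/55)
w(K, o(13, 4)) + 44967 = (-68/13 + (1/55)*(-86)) + 44967 = (-68/13 - 86/55) + 44967 = -4858/715 + 44967 = 32146547/715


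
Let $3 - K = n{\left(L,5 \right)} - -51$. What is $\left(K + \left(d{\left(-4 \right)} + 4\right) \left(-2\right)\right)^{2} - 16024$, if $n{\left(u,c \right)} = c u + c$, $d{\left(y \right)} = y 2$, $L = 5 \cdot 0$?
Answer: $-13999$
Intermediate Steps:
$L = 0$
$d{\left(y \right)} = 2 y$
$n{\left(u,c \right)} = c + c u$
$K = -53$ ($K = 3 - \left(5 \left(1 + 0\right) - -51\right) = 3 - \left(5 \cdot 1 + 51\right) = 3 - \left(5 + 51\right) = 3 - 56 = -53$)
$\left(K + \left(d{\left(-4 \right)} + 4\right) \left(-2\right)\right)^{2} - 16024 = \left(-53 + \left(2 \left(-4\right) + 4\right) \left(-2\right)\right)^{2} - 16024 = \left(-53 + \left(-8 + 4\right) \left(-2\right)\right)^{2} - 16024 = \left(-53 - -8\right)^{2} - 16024 = \left(-53 + 8\right)^{2} - 16024 = \left(-45\right)^{2} - 16024 = 2025 - 16024 = -13999$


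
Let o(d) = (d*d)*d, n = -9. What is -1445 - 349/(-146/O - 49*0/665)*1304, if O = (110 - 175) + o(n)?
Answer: -180778597/73 ≈ -2.4764e+6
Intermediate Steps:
o(d) = d³ (o(d) = d²*d = d³)
O = -794 (O = (110 - 175) + (-9)³ = -65 - 729 = -794)
-1445 - 349/(-146/O - 49*0/665)*1304 = -1445 - 349/(-146/(-794) - 49*0/665)*1304 = -1445 - 349/(-146*(-1/794) + 0*(1/665))*1304 = -1445 - 349/(73/397 + 0)*1304 = -1445 - 349/73/397*1304 = -1445 - 349*397/73*1304 = -1445 - 138553/73*1304 = -1445 - 180673112/73 = -180778597/73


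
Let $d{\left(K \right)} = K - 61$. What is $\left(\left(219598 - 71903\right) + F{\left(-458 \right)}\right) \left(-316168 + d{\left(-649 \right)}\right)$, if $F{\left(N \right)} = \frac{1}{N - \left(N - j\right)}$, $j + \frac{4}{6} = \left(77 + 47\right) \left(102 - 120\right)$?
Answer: $- \frac{156737540531973}{3349} \approx -4.6801 \cdot 10^{10}$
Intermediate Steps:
$d{\left(K \right)} = -61 + K$
$j = - \frac{6698}{3}$ ($j = - \frac{2}{3} + \left(77 + 47\right) \left(102 - 120\right) = - \frac{2}{3} + 124 \left(-18\right) = - \frac{2}{3} - 2232 = - \frac{6698}{3} \approx -2232.7$)
$F{\left(N \right)} = - \frac{3}{6698}$ ($F{\left(N \right)} = \frac{1}{N - \left(\frac{6698}{3} + N\right)} = \frac{1}{- \frac{6698}{3}} = - \frac{3}{6698}$)
$\left(\left(219598 - 71903\right) + F{\left(-458 \right)}\right) \left(-316168 + d{\left(-649 \right)}\right) = \left(\left(219598 - 71903\right) - \frac{3}{6698}\right) \left(-316168 - 710\right) = \left(147695 - \frac{3}{6698}\right) \left(-316168 - 710\right) = \frac{989261107}{6698} \left(-316878\right) = - \frac{156737540531973}{3349}$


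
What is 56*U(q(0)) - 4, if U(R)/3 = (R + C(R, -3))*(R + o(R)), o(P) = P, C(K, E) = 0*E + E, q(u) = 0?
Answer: -4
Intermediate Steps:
C(K, E) = E (C(K, E) = 0 + E = E)
U(R) = 6*R*(-3 + R) (U(R) = 3*((R - 3)*(R + R)) = 3*((-3 + R)*(2*R)) = 3*(2*R*(-3 + R)) = 6*R*(-3 + R))
56*U(q(0)) - 4 = 56*(6*0*(-3 + 0)) - 4 = 56*(6*0*(-3)) - 4 = 56*0 - 4 = 0 - 4 = -4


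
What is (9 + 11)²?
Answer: 400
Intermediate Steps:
(9 + 11)² = 20² = 400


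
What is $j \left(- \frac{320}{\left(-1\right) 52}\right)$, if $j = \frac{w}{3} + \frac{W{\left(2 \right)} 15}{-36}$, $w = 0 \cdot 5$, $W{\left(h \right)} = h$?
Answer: $- \frac{200}{39} \approx -5.1282$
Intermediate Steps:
$w = 0$
$j = - \frac{5}{6}$ ($j = \frac{0}{3} + \frac{2 \cdot 15}{-36} = 0 \cdot \frac{1}{3} + 30 \left(- \frac{1}{36}\right) = 0 - \frac{5}{6} = - \frac{5}{6} \approx -0.83333$)
$j \left(- \frac{320}{\left(-1\right) 52}\right) = - \frac{5 \left(- \frac{320}{\left(-1\right) 52}\right)}{6} = - \frac{5 \left(- \frac{320}{-52}\right)}{6} = - \frac{5 \left(\left(-320\right) \left(- \frac{1}{52}\right)\right)}{6} = \left(- \frac{5}{6}\right) \frac{80}{13} = - \frac{200}{39}$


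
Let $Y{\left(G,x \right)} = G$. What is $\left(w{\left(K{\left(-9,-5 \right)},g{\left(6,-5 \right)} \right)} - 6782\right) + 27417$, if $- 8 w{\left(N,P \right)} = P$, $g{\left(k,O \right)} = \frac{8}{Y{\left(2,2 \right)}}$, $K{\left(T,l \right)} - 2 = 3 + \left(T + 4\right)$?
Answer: $\frac{41269}{2} \approx 20635.0$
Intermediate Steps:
$K{\left(T,l \right)} = 9 + T$ ($K{\left(T,l \right)} = 2 + \left(3 + \left(T + 4\right)\right) = 2 + \left(3 + \left(4 + T\right)\right) = 2 + \left(7 + T\right) = 9 + T$)
$g{\left(k,O \right)} = 4$ ($g{\left(k,O \right)} = \frac{8}{2} = 8 \cdot \frac{1}{2} = 4$)
$w{\left(N,P \right)} = - \frac{P}{8}$
$\left(w{\left(K{\left(-9,-5 \right)},g{\left(6,-5 \right)} \right)} - 6782\right) + 27417 = \left(\left(- \frac{1}{8}\right) 4 - 6782\right) + 27417 = \left(- \frac{1}{2} - 6782\right) + 27417 = - \frac{13565}{2} + 27417 = \frac{41269}{2}$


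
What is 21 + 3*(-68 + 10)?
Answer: -153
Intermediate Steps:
21 + 3*(-68 + 10) = 21 + 3*(-58) = 21 - 174 = -153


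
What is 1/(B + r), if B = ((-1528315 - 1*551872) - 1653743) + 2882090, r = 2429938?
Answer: 1/1578098 ≈ 6.3367e-7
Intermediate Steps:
B = -851840 (B = ((-1528315 - 551872) - 1653743) + 2882090 = (-2080187 - 1653743) + 2882090 = -3733930 + 2882090 = -851840)
1/(B + r) = 1/(-851840 + 2429938) = 1/1578098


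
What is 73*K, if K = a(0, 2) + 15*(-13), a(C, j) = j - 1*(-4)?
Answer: -13797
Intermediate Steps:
a(C, j) = 4 + j (a(C, j) = j + 4 = 4 + j)
K = -189 (K = (4 + 2) + 15*(-13) = 6 - 195 = -189)
73*K = 73*(-189) = -13797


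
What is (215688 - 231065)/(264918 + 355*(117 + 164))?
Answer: -15377/364673 ≈ -0.042167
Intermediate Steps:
(215688 - 231065)/(264918 + 355*(117 + 164)) = -15377/(264918 + 355*281) = -15377/(264918 + 99755) = -15377/364673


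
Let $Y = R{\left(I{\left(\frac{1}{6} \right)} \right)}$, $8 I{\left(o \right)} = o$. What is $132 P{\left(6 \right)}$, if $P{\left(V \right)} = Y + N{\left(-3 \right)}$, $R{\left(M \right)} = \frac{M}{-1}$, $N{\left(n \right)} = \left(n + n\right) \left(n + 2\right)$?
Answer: $\frac{3157}{4} \approx 789.25$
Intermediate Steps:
$I{\left(o \right)} = \frac{o}{8}$
$N{\left(n \right)} = 2 n \left(2 + n\right)$
$R{\left(M \right)} = - M$ ($R{\left(M \right)} = M \left(-1\right) = - M$)
$Y = - \frac{1}{48}$ ($Y = - \frac{1}{8 \cdot 6} = \left(-1\right) \frac{1}{48} = - \frac{1}{48} \approx -0.020833$)
$P{\left(V \right)} = \frac{287}{48}$ ($P{\left(V \right)} = - \frac{1}{48} + 2 \left(-3\right) \left(2 - 3\right) = - \frac{1}{48} + 2 \left(-3\right) \left(-1\right) = - \frac{1}{48} + 6 = \frac{287}{48}$)
$132 P{\left(6 \right)} = 132 \cdot \frac{287}{48} = \frac{3157}{4}$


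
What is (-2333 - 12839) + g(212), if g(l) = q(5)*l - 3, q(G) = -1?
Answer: -15387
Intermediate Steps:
g(l) = -3 - l (g(l) = -l - 3 = -3 - l)
(-2333 - 12839) + g(212) = (-2333 - 12839) + (-3 - 1*212) = -15172 + (-3 - 212) = -15172 - 215 = -15387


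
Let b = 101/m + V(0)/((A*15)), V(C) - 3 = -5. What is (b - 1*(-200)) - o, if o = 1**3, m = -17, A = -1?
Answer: 49264/255 ≈ 193.19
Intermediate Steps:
V(C) = -2 (V(C) = 3 - 5 = -2)
b = -1481/255 (b = 101/(-17) - 2/((-1*15)) = 101*(-1/17) - 2/(-15) = -101/17 - 2*(-1/15) = -101/17 + 2/15 = -1481/255 ≈ -5.8078)
o = 1
(b - 1*(-200)) - o = (-1481/255 - 1*(-200)) - 1*1 = (-1481/255 + 200) - 1 = 49519/255 - 1 = 49264/255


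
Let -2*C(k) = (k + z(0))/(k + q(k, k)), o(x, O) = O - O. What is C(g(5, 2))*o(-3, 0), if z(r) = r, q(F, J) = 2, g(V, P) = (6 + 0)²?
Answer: 0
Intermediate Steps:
g(V, P) = 36 (g(V, P) = 6² = 36)
o(x, O) = 0
C(k) = -k/(2*(2 + k)) (C(k) = -(k + 0)/(2*(k + 2)) = -k/(2*(2 + k)))
C(g(5, 2))*o(-3, 0) = -1*36/(4 + 2*36)*0 = -1*36/(4 + 72)*0 = -1*36/76*0 = -1*36*1/76*0 = -9/19*0 = 0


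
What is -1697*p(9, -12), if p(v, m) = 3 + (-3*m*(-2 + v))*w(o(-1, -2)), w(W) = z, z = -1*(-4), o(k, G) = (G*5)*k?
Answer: -1715667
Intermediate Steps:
o(k, G) = 5*G*k (o(k, G) = (5*G)*k = 5*G*k)
z = 4
w(W) = 4
p(v, m) = 3 - 12*m*(-2 + v) (p(v, m) = 3 - 3*m*(-2 + v)*4 = 3 - 12*m*(-2 + v))
-1697*p(9, -12) = -1697*(3 + 24*(-12) - 12*(-12)*9) = -1697*(3 - 288 + 1296) = -1697*1011 = -1715667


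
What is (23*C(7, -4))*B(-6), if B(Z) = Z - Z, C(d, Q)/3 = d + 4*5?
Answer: 0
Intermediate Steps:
C(d, Q) = 60 + 3*d (C(d, Q) = 3*(d + 4*5) = 3*(d + 20) = 3*(20 + d) = 60 + 3*d)
B(Z) = 0
(23*C(7, -4))*B(-6) = (23*(60 + 3*7))*0 = (23*(60 + 21))*0 = (23*81)*0 = 1863*0 = 0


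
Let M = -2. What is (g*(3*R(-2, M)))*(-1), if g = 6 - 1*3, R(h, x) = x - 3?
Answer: 45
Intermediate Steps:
R(h, x) = -3 + x
g = 3 (g = 6 - 3 = 3)
(g*(3*R(-2, M)))*(-1) = (3*(3*(-3 - 2)))*(-1) = (3*(3*(-5)))*(-1) = (3*(-15))*(-1) = -45*(-1) = 45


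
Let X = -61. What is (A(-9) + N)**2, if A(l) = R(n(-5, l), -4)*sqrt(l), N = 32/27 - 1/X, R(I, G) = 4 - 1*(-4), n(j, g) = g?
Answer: -1558546343/2712609 + 31664*I/549 ≈ -574.56 + 57.676*I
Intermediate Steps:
R(I, G) = 8 (R(I, G) = 4 + 4 = 8)
N = 1979/1647 (N = 32/27 - 1/(-61) = 32*(1/27) - 1*(-1/61) = 32/27 + 1/61 = 1979/1647 ≈ 1.2016)
A(l) = 8*sqrt(l)
(A(-9) + N)**2 = (8*sqrt(-9) + 1979/1647)**2 = (8*(3*I) + 1979/1647)**2 = (24*I + 1979/1647)**2 = (1979/1647 + 24*I)**2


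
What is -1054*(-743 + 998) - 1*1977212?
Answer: -2245982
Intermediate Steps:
-1054*(-743 + 998) - 1*1977212 = -1054*255 - 1977212 = -268770 - 1977212 = -2245982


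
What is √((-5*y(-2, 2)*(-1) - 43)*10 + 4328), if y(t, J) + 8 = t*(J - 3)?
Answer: √3598 ≈ 59.983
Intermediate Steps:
y(t, J) = -8 + t*(-3 + J) (y(t, J) = -8 + t*(J - 3) = -8 + t*(-3 + J))
√((-5*y(-2, 2)*(-1) - 43)*10 + 4328) = √((-5*(-8 - 3*(-2) + 2*(-2))*(-1) - 43)*10 + 4328) = √((-5*(-8 + 6 - 4)*(-1) - 43)*10 + 4328) = √((-5*(-6)*(-1) - 43)*10 + 4328) = √((30*(-1) - 43)*10 + 4328) = √((-30 - 43)*10 + 4328) = √(-73*10 + 4328) = √(-730 + 4328) = √3598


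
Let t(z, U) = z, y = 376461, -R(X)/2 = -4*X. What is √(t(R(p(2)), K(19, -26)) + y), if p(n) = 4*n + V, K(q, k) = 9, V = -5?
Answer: √376485 ≈ 613.58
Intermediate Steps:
p(n) = -5 + 4*n (p(n) = 4*n - 5 = -5 + 4*n)
R(X) = 8*X (R(X) = -(-8)*X = 8*X)
√(t(R(p(2)), K(19, -26)) + y) = √(8*(-5 + 4*2) + 376461) = √(8*(-5 + 8) + 376461) = √(8*3 + 376461) = √(24 + 376461) = √376485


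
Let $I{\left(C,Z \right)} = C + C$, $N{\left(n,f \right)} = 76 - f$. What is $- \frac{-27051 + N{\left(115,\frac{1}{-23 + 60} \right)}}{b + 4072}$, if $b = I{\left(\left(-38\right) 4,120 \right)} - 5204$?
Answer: $- \frac{249519}{13283} \approx -18.785$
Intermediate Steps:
$I{\left(C,Z \right)} = 2 C$
$b = -5508$ ($b = 2 \left(\left(-38\right) 4\right) - 5204 = 2 \left(-152\right) - 5204 = -304 - 5204 = -5508$)
$- \frac{-27051 + N{\left(115,\frac{1}{-23 + 60} \right)}}{b + 4072} = - \frac{-27051 + \left(76 - \frac{1}{-23 + 60}\right)}{-5508 + 4072} = - \frac{-27051 + \left(76 - \frac{1}{37}\right)}{-1436} = - \frac{\left(-27051 + \left(76 - \frac{1}{37}\right)\right) \left(-1\right)}{1436} = - \frac{\left(-27051 + \frac{2811}{37}\right) \left(-1\right)}{1436} = - \frac{\left(-998076\right) \left(-1\right)}{37 \cdot 1436} = \left(-1\right) \frac{249519}{13283} = - \frac{249519}{13283}$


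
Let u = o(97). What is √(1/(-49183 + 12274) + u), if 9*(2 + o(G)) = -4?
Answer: I*√370004523/12303 ≈ 1.5635*I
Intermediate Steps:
o(G) = -22/9 (o(G) = -2 + (⅑)*(-4) = -2 - 4/9 = -22/9)
u = -22/9 ≈ -2.4444
√(1/(-49183 + 12274) + u) = √(1/(-49183 + 12274) - 22/9) = √(1/(-36909) - 22/9) = √(-1/36909 - 22/9) = √(-90223/36909) = I*√370004523/12303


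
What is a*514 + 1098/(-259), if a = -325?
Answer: -43267048/259 ≈ -1.6705e+5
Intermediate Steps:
a*514 + 1098/(-259) = -325*514 + 1098/(-259) = -167050 + 1098*(-1/259) = -167050 - 1098/259 = -43267048/259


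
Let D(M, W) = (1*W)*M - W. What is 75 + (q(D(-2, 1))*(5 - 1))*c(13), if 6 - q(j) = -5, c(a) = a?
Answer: 647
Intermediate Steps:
D(M, W) = -W + M*W (D(M, W) = W*M - W = M*W - W = -W + M*W)
q(j) = 11 (q(j) = 6 - 1*(-5) = 6 + 5 = 11)
75 + (q(D(-2, 1))*(5 - 1))*c(13) = 75 + (11*(5 - 1))*13 = 75 + (11*4)*13 = 75 + 44*13 = 75 + 572 = 647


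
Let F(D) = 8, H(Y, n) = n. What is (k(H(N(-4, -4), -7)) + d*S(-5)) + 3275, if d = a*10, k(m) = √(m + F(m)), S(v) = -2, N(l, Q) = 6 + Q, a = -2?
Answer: 3316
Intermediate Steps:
k(m) = √(8 + m) (k(m) = √(m + 8) = √(8 + m))
d = -20 (d = -2*10 = -20)
(k(H(N(-4, -4), -7)) + d*S(-5)) + 3275 = (√(8 - 7) - 20*(-2)) + 3275 = (√1 + 40) + 3275 = (1 + 40) + 3275 = 41 + 3275 = 3316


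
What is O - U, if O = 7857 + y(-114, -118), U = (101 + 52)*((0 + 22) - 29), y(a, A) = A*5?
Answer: 8338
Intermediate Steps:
y(a, A) = 5*A
U = -1071 (U = 153*(22 - 29) = 153*(-7) = -1071)
O = 7267 (O = 7857 + 5*(-118) = 7857 - 590 = 7267)
O - U = 7267 - 1*(-1071) = 7267 + 1071 = 8338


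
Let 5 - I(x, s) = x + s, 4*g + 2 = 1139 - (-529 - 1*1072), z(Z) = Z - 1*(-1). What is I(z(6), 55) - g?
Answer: -1483/2 ≈ -741.50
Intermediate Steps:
z(Z) = 1 + Z (z(Z) = Z + 1 = 1 + Z)
g = 1369/2 (g = -½ + (1139 - (-529 - 1*1072))/4 = -½ + (1139 - (-529 - 1072))/4 = -½ + (1139 - 1*(-1601))/4 = -½ + (1139 + 1601)/4 = -½ + (¼)*2740 = -½ + 685 = 1369/2 ≈ 684.50)
I(x, s) = 5 - s - x (I(x, s) = 5 - (x + s) = 5 - (s + x) = 5 + (-s - x) = 5 - s - x)
I(z(6), 55) - g = (5 - 1*55 - (1 + 6)) - 1*1369/2 = (5 - 55 - 1*7) - 1369/2 = (5 - 55 - 7) - 1369/2 = -57 - 1369/2 = -1483/2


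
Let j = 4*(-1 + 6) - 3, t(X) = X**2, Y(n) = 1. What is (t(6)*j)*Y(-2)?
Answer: 612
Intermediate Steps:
j = 17 (j = 4*5 - 3 = 20 - 3 = 17)
(t(6)*j)*Y(-2) = (6**2*17)*1 = (36*17)*1 = 612*1 = 612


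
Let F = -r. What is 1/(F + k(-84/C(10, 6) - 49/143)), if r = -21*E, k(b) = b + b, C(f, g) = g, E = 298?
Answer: 143/890792 ≈ 0.00016053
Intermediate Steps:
k(b) = 2*b
r = -6258 (r = -21*298 = -6258)
F = 6258 (F = -1*(-6258) = 6258)
1/(F + k(-84/C(10, 6) - 49/143)) = 1/(6258 + 2*(-84/6 - 49/143)) = 1/(6258 + 2*(-84*⅙ - 49*1/143)) = 1/(6258 + 2*(-14 - 49/143)) = 1/(6258 + 2*(-2051/143)) = 1/(6258 - 4102/143) = 1/(890792/143) = 143/890792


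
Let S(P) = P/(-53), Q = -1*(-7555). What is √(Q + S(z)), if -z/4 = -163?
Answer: √21187439/53 ≈ 86.849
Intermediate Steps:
z = 652 (z = -4*(-163) = 652)
Q = 7555
S(P) = -P/53 (S(P) = P*(-1/53) = -P/53)
√(Q + S(z)) = √(7555 - 1/53*652) = √(7555 - 652/53) = √(399763/53) = √21187439/53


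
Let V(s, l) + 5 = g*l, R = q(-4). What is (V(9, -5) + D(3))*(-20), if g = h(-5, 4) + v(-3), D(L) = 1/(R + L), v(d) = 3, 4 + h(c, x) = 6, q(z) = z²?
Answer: 11380/19 ≈ 598.95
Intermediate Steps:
h(c, x) = 2 (h(c, x) = -4 + 6 = 2)
R = 16 (R = (-4)² = 16)
D(L) = 1/(16 + L)
g = 5 (g = 2 + 3 = 5)
V(s, l) = -5 + 5*l
(V(9, -5) + D(3))*(-20) = ((-5 + 5*(-5)) + 1/(16 + 3))*(-20) = ((-5 - 25) + 1/19)*(-20) = (-30 + 1/19)*(-20) = -569/19*(-20) = 11380/19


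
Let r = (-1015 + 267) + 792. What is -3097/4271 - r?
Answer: -191021/4271 ≈ -44.725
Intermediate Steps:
r = 44 (r = -748 + 792 = 44)
-3097/4271 - r = -3097/4271 - 1*44 = -3097*1/4271 - 44 = -3097/4271 - 44 = -191021/4271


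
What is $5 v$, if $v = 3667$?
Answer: $18335$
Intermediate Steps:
$5 v = 5 \cdot 3667 = 18335$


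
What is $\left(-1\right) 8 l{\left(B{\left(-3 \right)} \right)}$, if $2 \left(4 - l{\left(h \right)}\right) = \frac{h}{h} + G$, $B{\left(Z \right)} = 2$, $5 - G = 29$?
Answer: $-124$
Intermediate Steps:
$G = -24$ ($G = 5 - 29 = -24$)
$l{\left(h \right)} = \frac{31}{2}$ ($l{\left(h \right)} = 4 - \frac{\frac{h}{h} - 24}{2} = 4 - \frac{1 - 24}{2} = 4 - - \frac{23}{2} = 4 + \frac{23}{2} = \frac{31}{2}$)
$\left(-1\right) 8 l{\left(B{\left(-3 \right)} \right)} = \left(-1\right) 8 \cdot \frac{31}{2} = \left(-8\right) \frac{31}{2} = -124$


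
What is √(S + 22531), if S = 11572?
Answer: √34103 ≈ 184.67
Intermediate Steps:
√(S + 22531) = √(11572 + 22531) = √34103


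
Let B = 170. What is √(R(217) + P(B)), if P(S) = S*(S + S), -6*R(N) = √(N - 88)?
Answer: √(2080800 - 6*√129)/6 ≈ 240.41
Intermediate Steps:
R(N) = -√(-88 + N)/6 (R(N) = -√(N - 88)/6 = -√(-88 + N)/6)
P(S) = 2*S² (P(S) = S*(2*S) = 2*S²)
√(R(217) + P(B)) = √(-√(-88 + 217)/6 + 2*170²) = √(-√129/6 + 2*28900) = √(-√129/6 + 57800) = √(57800 - √129/6)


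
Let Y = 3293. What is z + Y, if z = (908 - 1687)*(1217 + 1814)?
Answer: -2357856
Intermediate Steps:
z = -2361149 (z = -779*3031 = -2361149)
z + Y = -2361149 + 3293 = -2357856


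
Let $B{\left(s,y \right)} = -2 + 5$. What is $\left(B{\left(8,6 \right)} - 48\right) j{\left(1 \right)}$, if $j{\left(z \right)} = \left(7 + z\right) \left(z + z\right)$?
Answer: $-720$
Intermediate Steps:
$B{\left(s,y \right)} = 3$
$j{\left(z \right)} = 2 z \left(7 + z\right)$ ($j{\left(z \right)} = \left(7 + z\right) 2 z = 2 z \left(7 + z\right)$)
$\left(B{\left(8,6 \right)} - 48\right) j{\left(1 \right)} = \left(3 - 48\right) 2 \cdot 1 \left(7 + 1\right) = - 45 \cdot 2 \cdot 1 \cdot 8 = \left(-45\right) 16 = -720$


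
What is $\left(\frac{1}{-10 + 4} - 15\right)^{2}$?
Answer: $\frac{8281}{36} \approx 230.03$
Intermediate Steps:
$\left(\frac{1}{-10 + 4} - 15\right)^{2} = \left(\frac{1}{-6} - 15\right)^{2} = \left(- \frac{1}{6} - 15\right)^{2} = \left(- \frac{91}{6}\right)^{2} = \frac{8281}{36}$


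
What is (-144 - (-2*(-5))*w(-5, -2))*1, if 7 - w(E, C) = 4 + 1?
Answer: -164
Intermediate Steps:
w(E, C) = 2 (w(E, C) = 7 - (4 + 1) = 7 - 1*5 = 7 - 5 = 2)
(-144 - (-2*(-5))*w(-5, -2))*1 = (-144 - (-2*(-5))*2)*1 = (-144 - 10*2)*1 = (-144 - 1*20)*1 = (-144 - 20)*1 = -164*1 = -164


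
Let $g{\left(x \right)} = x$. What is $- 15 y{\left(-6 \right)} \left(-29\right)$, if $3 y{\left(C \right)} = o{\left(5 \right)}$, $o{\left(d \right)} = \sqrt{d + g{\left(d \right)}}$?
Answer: $145 \sqrt{10} \approx 458.53$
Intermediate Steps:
$o{\left(d \right)} = \sqrt{2} \sqrt{d}$ ($o{\left(d \right)} = \sqrt{d + d} = \sqrt{2 d} = \sqrt{2} \sqrt{d}$)
$y{\left(C \right)} = \frac{\sqrt{10}}{3}$ ($y{\left(C \right)} = \frac{\sqrt{2} \sqrt{5}}{3} = \frac{\sqrt{10}}{3}$)
$- 15 y{\left(-6 \right)} \left(-29\right) = - 15 \frac{\sqrt{10}}{3} \left(-29\right) = - 5 \sqrt{10} \left(-29\right) = 145 \sqrt{10}$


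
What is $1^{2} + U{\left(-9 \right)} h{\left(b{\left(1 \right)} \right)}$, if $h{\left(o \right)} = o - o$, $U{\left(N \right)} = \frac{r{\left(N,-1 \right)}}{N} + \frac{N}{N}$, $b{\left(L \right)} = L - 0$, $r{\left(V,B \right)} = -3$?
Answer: $1$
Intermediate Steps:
$b{\left(L \right)} = L$ ($b{\left(L \right)} = L + 0 = L$)
$U{\left(N \right)} = 1 - \frac{3}{N}$ ($U{\left(N \right)} = - \frac{3}{N} + \frac{N}{N} = - \frac{3}{N} + 1 = 1 - \frac{3}{N}$)
$h{\left(o \right)} = 0$
$1^{2} + U{\left(-9 \right)} h{\left(b{\left(1 \right)} \right)} = 1^{2} + \frac{-3 - 9}{-9} \cdot 0 = 1 + \left(- \frac{1}{9}\right) \left(-12\right) 0 = 1 + \frac{4}{3} \cdot 0 = 1 + 0 = 1$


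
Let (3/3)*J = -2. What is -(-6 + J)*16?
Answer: 128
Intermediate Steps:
J = -2
-(-6 + J)*16 = -(-6 - 2)*16 = -(-8)*16 = -1*(-128) = 128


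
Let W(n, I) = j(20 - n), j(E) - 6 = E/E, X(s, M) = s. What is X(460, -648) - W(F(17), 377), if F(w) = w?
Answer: 453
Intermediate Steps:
j(E) = 7 (j(E) = 6 + E/E = 6 + 1 = 7)
W(n, I) = 7
X(460, -648) - W(F(17), 377) = 460 - 1*7 = 460 - 7 = 453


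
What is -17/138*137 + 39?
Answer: 3053/138 ≈ 22.123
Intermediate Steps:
-17/138*137 + 39 = -2329/138 + 39 = 3053/138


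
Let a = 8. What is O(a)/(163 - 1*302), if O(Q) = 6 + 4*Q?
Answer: -38/139 ≈ -0.27338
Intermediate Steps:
O(a)/(163 - 1*302) = (6 + 4*8)/(163 - 1*302) = (6 + 32)/(163 - 302) = 38/(-139) = 38*(-1/139) = -38/139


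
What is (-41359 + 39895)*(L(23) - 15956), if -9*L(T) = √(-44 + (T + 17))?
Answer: 23359584 + 976*I/3 ≈ 2.336e+7 + 325.33*I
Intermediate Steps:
L(T) = -√(-27 + T)/9 (L(T) = -√(-44 + (T + 17))/9 = -√(-44 + (17 + T))/9 = -√(-27 + T)/9)
(-41359 + 39895)*(L(23) - 15956) = (-41359 + 39895)*(-√(-27 + 23)/9 - 15956) = -1464*(-2*I/9 - 15956) = -1464*(-15956 - 2*I/9) = 23359584 + 976*I/3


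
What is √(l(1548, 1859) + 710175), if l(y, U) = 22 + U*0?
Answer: √710197 ≈ 842.73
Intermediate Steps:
l(y, U) = 22 (l(y, U) = 22 + 0 = 22)
√(l(1548, 1859) + 710175) = √(22 + 710175) = √710197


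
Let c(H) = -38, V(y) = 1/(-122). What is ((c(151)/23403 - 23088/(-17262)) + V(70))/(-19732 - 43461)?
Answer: -3635336855/173029018331442 ≈ -2.1010e-5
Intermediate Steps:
V(y) = -1/122
((c(151)/23403 - 23088/(-17262)) + V(70))/(-19732 - 43461) = ((-38/23403 - 23088/(-17262)) - 1/122)/(-19732 - 43461) = ((-38*1/23403 - 23088*(-1/17262)) - 1/122)/(-63193) = ((-38/23403 + 3848/2877) - 1/122)*(-1/63193) = (29981806/22443477 - 1/122)*(-1/63193) = (3635336855/2738104194)*(-1/63193) = -3635336855/173029018331442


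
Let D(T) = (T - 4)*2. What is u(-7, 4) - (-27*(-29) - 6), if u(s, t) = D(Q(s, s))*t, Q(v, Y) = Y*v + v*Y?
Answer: -25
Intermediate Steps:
Q(v, Y) = 2*Y*v (Q(v, Y) = Y*v + Y*v = 2*Y*v)
D(T) = -8 + 2*T (D(T) = (-4 + T)*2 = -8 + 2*T)
u(s, t) = t*(-8 + 4*s**2) (u(s, t) = (-8 + 2*(2*s*s))*t = (-8 + 2*(2*s**2))*t = (-8 + 4*s**2)*t = t*(-8 + 4*s**2))
u(-7, 4) - (-27*(-29) - 6) = 4*4*(-2 + (-7)**2) - (-27*(-29) - 6) = 4*4*(-2 + 49) - (783 - 6) = 4*4*47 - 1*777 = 752 - 777 = -25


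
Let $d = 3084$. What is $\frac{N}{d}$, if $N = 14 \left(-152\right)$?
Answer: $- \frac{532}{771} \approx -0.69001$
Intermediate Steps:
$N = -2128$
$\frac{N}{d} = - \frac{2128}{3084} = \left(-2128\right) \frac{1}{3084} = - \frac{532}{771}$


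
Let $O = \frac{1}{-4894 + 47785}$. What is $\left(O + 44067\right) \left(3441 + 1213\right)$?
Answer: $\frac{8796421606492}{42891} \approx 2.0509 \cdot 10^{8}$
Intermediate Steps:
$O = \frac{1}{42891} \approx 2.3315 \cdot 10^{-5}$
$\left(O + 44067\right) \left(3441 + 1213\right) = \left(\frac{1}{42891} + 44067\right) \left(3441 + 1213\right) = \frac{1890077698}{42891} \cdot 4654 = \frac{8796421606492}{42891}$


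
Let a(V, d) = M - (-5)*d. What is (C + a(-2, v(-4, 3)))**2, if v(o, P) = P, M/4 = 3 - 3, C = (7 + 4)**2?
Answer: 18496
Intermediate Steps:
C = 121 (C = 11**2 = 121)
M = 0 (M = 4*(3 - 3) = 4*0 = 0)
a(V, d) = 5*d (a(V, d) = 0 - (-5)*d = 0 + 5*d = 5*d)
(C + a(-2, v(-4, 3)))**2 = (121 + 5*3)**2 = (121 + 15)**2 = 136**2 = 18496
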